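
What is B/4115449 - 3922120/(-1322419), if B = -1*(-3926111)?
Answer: 21333248614389/5442347951131 ≈ 3.9199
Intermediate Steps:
B = 3926111
B/4115449 - 3922120/(-1322419) = 3926111/4115449 - 3922120/(-1322419) = 3926111*(1/4115449) - 3922120*(-1/1322419) = 3926111/4115449 + 3922120/1322419 = 21333248614389/5442347951131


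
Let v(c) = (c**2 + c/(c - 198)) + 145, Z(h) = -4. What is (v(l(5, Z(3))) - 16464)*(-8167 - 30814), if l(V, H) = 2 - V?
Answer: 42597228389/67 ≈ 6.3578e+8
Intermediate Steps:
v(c) = 145 + c**2 + c/(-198 + c) (v(c) = (c**2 + c/(-198 + c)) + 145 = 145 + c**2 + c/(-198 + c))
(v(l(5, Z(3))) - 16464)*(-8167 - 30814) = ((-28710 + (2 - 1*5)**3 - 198*(2 - 1*5)**2 + 146*(2 - 1*5))/(-198 + (2 - 1*5)) - 16464)*(-8167 - 30814) = ((-28710 + (2 - 5)**3 - 198*(2 - 5)**2 + 146*(2 - 5))/(-198 + (2 - 5)) - 16464)*(-38981) = ((-28710 + (-3)**3 - 198*(-3)**2 + 146*(-3))/(-198 - 3) - 16464)*(-38981) = ((-28710 - 27 - 198*9 - 438)/(-201) - 16464)*(-38981) = (-(-28710 - 27 - 1782 - 438)/201 - 16464)*(-38981) = (-1/201*(-30957) - 16464)*(-38981) = (10319/67 - 16464)*(-38981) = -1092769/67*(-38981) = 42597228389/67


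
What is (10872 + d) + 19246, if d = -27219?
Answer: 2899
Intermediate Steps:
(10872 + d) + 19246 = (10872 - 27219) + 19246 = -16347 + 19246 = 2899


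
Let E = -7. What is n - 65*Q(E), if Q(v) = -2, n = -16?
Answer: 114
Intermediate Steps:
n - 65*Q(E) = -16 - 65*(-2) = -16 + 130 = 114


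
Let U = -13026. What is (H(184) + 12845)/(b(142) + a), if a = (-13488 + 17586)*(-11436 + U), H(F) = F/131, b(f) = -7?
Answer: -1682879/13132132073 ≈ -0.00012815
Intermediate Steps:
H(F) = F/131 (H(F) = F*(1/131) = F/131)
a = -100245276 (a = (-13488 + 17586)*(-11436 - 13026) = 4098*(-24462) = -100245276)
(H(184) + 12845)/(b(142) + a) = ((1/131)*184 + 12845)/(-7 - 100245276) = (184/131 + 12845)/(-100245283) = (1682879/131)*(-1/100245283) = -1682879/13132132073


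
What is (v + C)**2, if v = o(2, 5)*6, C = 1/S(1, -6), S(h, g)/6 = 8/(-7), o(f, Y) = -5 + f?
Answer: 758641/2304 ≈ 329.27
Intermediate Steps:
S(h, g) = -48/7 (S(h, g) = 6*(8/(-7)) = 6*(8*(-1/7)) = 6*(-8/7) = -48/7)
C = -7/48 (C = 1/(-48/7) = -7/48 ≈ -0.14583)
v = -18 (v = (-5 + 2)*6 = -3*6 = -18)
(v + C)**2 = (-18 - 7/48)**2 = (-871/48)**2 = 758641/2304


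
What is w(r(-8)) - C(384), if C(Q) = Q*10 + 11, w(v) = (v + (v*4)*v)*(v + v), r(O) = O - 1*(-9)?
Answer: -3841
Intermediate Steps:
r(O) = 9 + O (r(O) = O + 9 = 9 + O)
w(v) = 2*v*(v + 4*v²) (w(v) = (v + (4*v)*v)*(2*v) = (v + 4*v²)*(2*v) = 2*v*(v + 4*v²))
C(Q) = 11 + 10*Q (C(Q) = 10*Q + 11 = 11 + 10*Q)
w(r(-8)) - C(384) = (9 - 8)²*(2 + 8*(9 - 8)) - (11 + 10*384) = 1²*(2 + 8*1) - (11 + 3840) = 1*(2 + 8) - 1*3851 = 1*10 - 3851 = 10 - 3851 = -3841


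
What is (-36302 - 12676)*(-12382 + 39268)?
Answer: -1316822508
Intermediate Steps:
(-36302 - 12676)*(-12382 + 39268) = -48978*26886 = -1316822508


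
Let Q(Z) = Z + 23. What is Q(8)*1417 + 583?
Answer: 44510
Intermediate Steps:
Q(Z) = 23 + Z
Q(8)*1417 + 583 = (23 + 8)*1417 + 583 = 31*1417 + 583 = 43927 + 583 = 44510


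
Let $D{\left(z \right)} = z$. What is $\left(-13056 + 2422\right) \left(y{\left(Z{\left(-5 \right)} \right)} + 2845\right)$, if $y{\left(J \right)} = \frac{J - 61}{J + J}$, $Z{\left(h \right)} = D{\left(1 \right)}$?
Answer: $-29934710$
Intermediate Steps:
$Z{\left(h \right)} = 1$
$y{\left(J \right)} = \frac{-61 + J}{2 J}$
$\left(-13056 + 2422\right) \left(y{\left(Z{\left(-5 \right)} \right)} + 2845\right) = \left(-13056 + 2422\right) \left(\frac{-61 + 1}{2 \cdot 1} + 2845\right) = - 10634 \left(\frac{1}{2} \cdot 1 \left(-60\right) + 2845\right) = - 10634 \left(-30 + 2845\right) = \left(-10634\right) 2815 = -29934710$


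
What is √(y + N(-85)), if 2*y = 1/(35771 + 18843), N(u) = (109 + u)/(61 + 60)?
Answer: √71587840051/600754 ≈ 0.44537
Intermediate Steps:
N(u) = 109/121 + u/121 (N(u) = (109 + u)/121 = (109 + u)*(1/121) = 109/121 + u/121)
y = 1/109228 (y = 1/(2*(35771 + 18843)) = (½)/54614 = (½)*(1/54614) = 1/109228 ≈ 9.1552e-6)
√(y + N(-85)) = √(1/109228 + (109/121 + (1/121)*(-85))) = √(1/109228 + (109/121 - 85/121)) = √(1/109228 + 24/121) = √(2621593/13216588) = √71587840051/600754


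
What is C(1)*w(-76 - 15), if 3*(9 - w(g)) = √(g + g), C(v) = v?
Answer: 9 - I*√182/3 ≈ 9.0 - 4.4969*I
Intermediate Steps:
w(g) = 9 - √2*√g/3 (w(g) = 9 - √(g + g)/3 = 9 - √2*√g/3)
C(1)*w(-76 - 15) = 1*(9 - √2*√(-76 - 15)/3) = 1*(9 - √2*√(-91)/3) = 1*(9 - √2*I*√91/3) = 1*(9 - I*√182/3) = 9 - I*√182/3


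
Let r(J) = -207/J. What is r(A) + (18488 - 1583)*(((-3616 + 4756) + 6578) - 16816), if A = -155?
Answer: -23839261743/155 ≈ -1.5380e+8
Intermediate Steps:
r(A) + (18488 - 1583)*(((-3616 + 4756) + 6578) - 16816) = -207/(-155) + (18488 - 1583)*(((-3616 + 4756) + 6578) - 16816) = -207*(-1/155) + 16905*((1140 + 6578) - 16816) = 207/155 + 16905*(7718 - 16816) = 207/155 + 16905*(-9098) = 207/155 - 153801690 = -23839261743/155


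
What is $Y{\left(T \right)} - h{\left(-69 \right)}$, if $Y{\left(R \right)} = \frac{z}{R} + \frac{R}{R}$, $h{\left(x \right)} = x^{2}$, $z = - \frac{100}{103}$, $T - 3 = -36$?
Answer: $- \frac{16179140}{3399} \approx -4760.0$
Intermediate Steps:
$T = -33$ ($T = 3 - 36 = -33$)
$z = - \frac{100}{103}$ ($z = \left(-100\right) \frac{1}{103} = - \frac{100}{103} \approx -0.97087$)
$Y{\left(R \right)} = 1 - \frac{100}{103 R}$ ($Y{\left(R \right)} = - \frac{100}{103 R} + \frac{R}{R} = - \frac{100}{103 R} + 1 = 1 - \frac{100}{103 R}$)
$Y{\left(T \right)} - h{\left(-69 \right)} = \frac{- \frac{100}{103} - 33}{-33} - \left(-69\right)^{2} = \left(- \frac{1}{33}\right) \left(- \frac{3499}{103}\right) - 4761 = \frac{3499}{3399} - 4761 = - \frac{16179140}{3399}$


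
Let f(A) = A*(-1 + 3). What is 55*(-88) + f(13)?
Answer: -4814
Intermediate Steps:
f(A) = 2*A (f(A) = A*2 = 2*A)
55*(-88) + f(13) = 55*(-88) + 2*13 = -4840 + 26 = -4814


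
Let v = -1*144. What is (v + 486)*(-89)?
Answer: -30438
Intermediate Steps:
v = -144
(v + 486)*(-89) = (-144 + 486)*(-89) = 342*(-89) = -30438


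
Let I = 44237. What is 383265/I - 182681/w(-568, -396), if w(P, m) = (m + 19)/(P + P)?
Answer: -9180166184087/16677349 ≈ -5.5046e+5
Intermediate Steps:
w(P, m) = (19 + m)/(2*P) (w(P, m) = (19 + m)/((2*P)) = (19 + m)*(1/(2*P)) = (19 + m)/(2*P))
383265/I - 182681/w(-568, -396) = 383265/44237 - 182681*(-1136/(19 - 396)) = 383265*(1/44237) - 182681/((1/2)*(-1/568)*(-377)) = 383265/44237 - 182681/377/1136 = 383265/44237 - 182681*1136/377 = 383265/44237 - 207525616/377 = -9180166184087/16677349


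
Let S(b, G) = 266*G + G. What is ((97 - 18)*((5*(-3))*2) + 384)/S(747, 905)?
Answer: -662/80545 ≈ -0.0082190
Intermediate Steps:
S(b, G) = 267*G
((97 - 18)*((5*(-3))*2) + 384)/S(747, 905) = ((97 - 18)*((5*(-3))*2) + 384)/((267*905)) = (79*(-15*2) + 384)/241635 = (79*(-30) + 384)*(1/241635) = (-2370 + 384)*(1/241635) = -1986*1/241635 = -662/80545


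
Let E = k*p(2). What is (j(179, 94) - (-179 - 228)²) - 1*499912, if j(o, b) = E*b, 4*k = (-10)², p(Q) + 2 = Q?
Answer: -665561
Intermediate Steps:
p(Q) = -2 + Q
k = 25 (k = (¼)*(-10)² = (¼)*100 = 25)
E = 0 (E = 25*(-2 + 2) = 25*0 = 0)
j(o, b) = 0 (j(o, b) = 0*b = 0)
(j(179, 94) - (-179 - 228)²) - 1*499912 = (0 - (-179 - 228)²) - 1*499912 = (0 - 1*(-407)²) - 499912 = (0 - 1*165649) - 499912 = (0 - 165649) - 499912 = -165649 - 499912 = -665561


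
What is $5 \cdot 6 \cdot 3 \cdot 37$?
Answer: $3330$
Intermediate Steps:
$5 \cdot 6 \cdot 3 \cdot 37 = 30 \cdot 3 \cdot 37 = 90 \cdot 37 = 3330$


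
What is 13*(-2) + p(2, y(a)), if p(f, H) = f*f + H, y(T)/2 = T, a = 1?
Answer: -20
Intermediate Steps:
y(T) = 2*T
p(f, H) = H + f² (p(f, H) = f² + H = H + f²)
13*(-2) + p(2, y(a)) = 13*(-2) + (2*1 + 2²) = -26 + (2 + 4) = -26 + 6 = -20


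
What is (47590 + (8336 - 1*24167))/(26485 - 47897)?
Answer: -31759/21412 ≈ -1.4832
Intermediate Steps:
(47590 + (8336 - 1*24167))/(26485 - 47897) = (47590 + (8336 - 24167))/(-21412) = (47590 - 15831)*(-1/21412) = 31759*(-1/21412) = -31759/21412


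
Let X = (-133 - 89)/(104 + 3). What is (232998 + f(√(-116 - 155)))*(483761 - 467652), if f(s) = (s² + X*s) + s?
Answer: 3748999243 - 1852535*I*√271/107 ≈ 3.749e+9 - 2.8501e+5*I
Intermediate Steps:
X = -222/107 ≈ -2.0748
f(s) = s² - 115*s/107 (f(s) = (s² - 222*s/107) + s = s² - 115*s/107)
(232998 + f(√(-116 - 155)))*(483761 - 467652) = (232998 + √(-116 - 155)*(-115 + 107*√(-116 - 155))/107)*(483761 - 467652) = (232998 + √(-271)*(-115 + 107*√(-271))/107)*16109 = (232998 + (I*√271)*(-115 + 107*(I*√271))/107)*16109 = (232998 + (I*√271)*(-115 + 107*I*√271)/107)*16109 = (232998 + I*√271*(-115 + 107*I*√271)/107)*16109 = 3753364782 + 16109*I*√271*(-115 + 107*I*√271)/107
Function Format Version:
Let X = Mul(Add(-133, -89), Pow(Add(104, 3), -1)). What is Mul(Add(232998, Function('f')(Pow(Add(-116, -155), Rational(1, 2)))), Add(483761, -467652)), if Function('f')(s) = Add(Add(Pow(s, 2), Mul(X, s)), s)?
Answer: Add(3748999243, Mul(Rational(-1852535, 107), I, Pow(271, Rational(1, 2)))) ≈ Add(3.7490e+9, Mul(-2.8501e+5, I))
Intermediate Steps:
X = Rational(-222, 107) (X = Mul(-222, Pow(107, -1)) = Mul(-222, Rational(1, 107)) = Rational(-222, 107) ≈ -2.0748)
Function('f')(s) = Add(Pow(s, 2), Mul(Rational(-115, 107), s)) (Function('f')(s) = Add(Add(Pow(s, 2), Mul(Rational(-222, 107), s)), s) = Add(Pow(s, 2), Mul(Rational(-115, 107), s)))
Mul(Add(232998, Function('f')(Pow(Add(-116, -155), Rational(1, 2)))), Add(483761, -467652)) = Mul(Add(232998, Mul(Rational(1, 107), Pow(Add(-116, -155), Rational(1, 2)), Add(-115, Mul(107, Pow(Add(-116, -155), Rational(1, 2)))))), Add(483761, -467652)) = Mul(Add(232998, Mul(Rational(1, 107), Pow(-271, Rational(1, 2)), Add(-115, Mul(107, Pow(-271, Rational(1, 2)))))), 16109) = Mul(Add(232998, Mul(Rational(1, 107), Mul(I, Pow(271, Rational(1, 2))), Add(-115, Mul(107, Mul(I, Pow(271, Rational(1, 2))))))), 16109) = Mul(Add(232998, Mul(Rational(1, 107), Mul(I, Pow(271, Rational(1, 2))), Add(-115, Mul(107, I, Pow(271, Rational(1, 2)))))), 16109) = Mul(Add(232998, Mul(Rational(1, 107), I, Pow(271, Rational(1, 2)), Add(-115, Mul(107, I, Pow(271, Rational(1, 2)))))), 16109) = Add(3753364782, Mul(Rational(16109, 107), I, Pow(271, Rational(1, 2)), Add(-115, Mul(107, I, Pow(271, Rational(1, 2))))))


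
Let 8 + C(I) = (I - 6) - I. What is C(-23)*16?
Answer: -224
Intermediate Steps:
C(I) = -14 (C(I) = -8 + ((I - 6) - I) = -8 + ((-6 + I) - I) = -8 - 6 = -14)
C(-23)*16 = -14*16 = -224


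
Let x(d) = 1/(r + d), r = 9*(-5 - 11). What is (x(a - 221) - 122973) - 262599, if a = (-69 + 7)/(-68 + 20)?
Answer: -3365658012/8729 ≈ -3.8557e+5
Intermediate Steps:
r = -144 (r = 9*(-16) = -144)
a = 31/24 (a = -62/(-48) = -62*(-1/48) = 31/24 ≈ 1.2917)
x(d) = 1/(-144 + d)
(x(a - 221) - 122973) - 262599 = (1/(-144 + (31/24 - 221)) - 122973) - 262599 = (1/(-144 - 5273/24) - 122973) - 262599 = (1/(-8729/24) - 122973) - 262599 = (-24/8729 - 122973) - 262599 = -1073431341/8729 - 262599 = -3365658012/8729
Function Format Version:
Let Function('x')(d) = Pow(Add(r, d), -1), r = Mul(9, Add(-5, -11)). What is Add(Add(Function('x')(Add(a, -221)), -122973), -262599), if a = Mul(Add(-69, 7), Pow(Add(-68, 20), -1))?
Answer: Rational(-3365658012, 8729) ≈ -3.8557e+5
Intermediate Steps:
r = -144 (r = Mul(9, -16) = -144)
a = Rational(31, 24) (a = Mul(-62, Pow(-48, -1)) = Mul(-62, Rational(-1, 48)) = Rational(31, 24) ≈ 1.2917)
Function('x')(d) = Pow(Add(-144, d), -1)
Add(Add(Function('x')(Add(a, -221)), -122973), -262599) = Add(Add(Pow(Add(-144, Add(Rational(31, 24), -221)), -1), -122973), -262599) = Add(Add(Pow(Add(-144, Rational(-5273, 24)), -1), -122973), -262599) = Add(Add(Pow(Rational(-8729, 24), -1), -122973), -262599) = Add(Add(Rational(-24, 8729), -122973), -262599) = Add(Rational(-1073431341, 8729), -262599) = Rational(-3365658012, 8729)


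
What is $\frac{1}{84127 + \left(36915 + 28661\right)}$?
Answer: $\frac{1}{149703} \approx 6.6799 \cdot 10^{-6}$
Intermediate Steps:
$\frac{1}{84127 + \left(36915 + 28661\right)} = \frac{1}{84127 + 65576} = \frac{1}{149703}$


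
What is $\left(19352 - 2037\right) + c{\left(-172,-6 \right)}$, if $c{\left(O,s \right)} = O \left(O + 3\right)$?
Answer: $46383$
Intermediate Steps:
$c{\left(O,s \right)} = O \left(3 + O\right)$
$\left(19352 - 2037\right) + c{\left(-172,-6 \right)} = \left(19352 - 2037\right) - 172 \left(3 - 172\right) = 17315 - -29068 = 17315 + 29068 = 46383$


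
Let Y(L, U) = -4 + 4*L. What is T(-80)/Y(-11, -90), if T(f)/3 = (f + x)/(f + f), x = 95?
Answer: 3/512 ≈ 0.0058594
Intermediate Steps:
T(f) = 3*(95 + f)/(2*f) (T(f) = 3*((f + 95)/(f + f)) = 3*((95 + f)/((2*f))) = 3*((95 + f)*(1/(2*f))) = 3*((95 + f)/(2*f)) = 3*(95 + f)/(2*f))
T(-80)/Y(-11, -90) = ((3/2)*(95 - 80)/(-80))/(-4 + 4*(-11)) = ((3/2)*(-1/80)*15)/(-4 - 44) = -9/32/(-48) = -9/32*(-1/48) = 3/512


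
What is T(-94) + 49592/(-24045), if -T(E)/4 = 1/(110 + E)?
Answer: -222413/96180 ≈ -2.3125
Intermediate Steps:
T(E) = -4/(110 + E)
T(-94) + 49592/(-24045) = -4/(110 - 94) + 49592/(-24045) = -4/16 + 49592*(-1/24045) = -4*1/16 - 49592/24045 = -1/4 - 49592/24045 = -222413/96180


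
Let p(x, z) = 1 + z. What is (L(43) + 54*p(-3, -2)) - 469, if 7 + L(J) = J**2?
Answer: 1319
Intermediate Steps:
L(J) = -7 + J**2
(L(43) + 54*p(-3, -2)) - 469 = ((-7 + 43**2) + 54*(1 - 2)) - 469 = ((-7 + 1849) + 54*(-1)) - 469 = (1842 - 54) - 469 = 1788 - 469 = 1319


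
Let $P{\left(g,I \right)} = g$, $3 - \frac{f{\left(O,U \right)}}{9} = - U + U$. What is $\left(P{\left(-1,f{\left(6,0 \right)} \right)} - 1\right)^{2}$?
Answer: $4$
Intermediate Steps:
$f{\left(O,U \right)} = 27$ ($f{\left(O,U \right)} = 27 - 9 \left(- U + U\right) = 27 - 0 = 27 + 0 = 27$)
$\left(P{\left(-1,f{\left(6,0 \right)} \right)} - 1\right)^{2} = \left(-1 - 1\right)^{2} = \left(-2\right)^{2} = 4$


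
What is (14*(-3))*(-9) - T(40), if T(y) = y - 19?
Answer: 357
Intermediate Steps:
T(y) = -19 + y
(14*(-3))*(-9) - T(40) = (14*(-3))*(-9) - (-19 + 40) = -42*(-9) - 1*21 = 378 - 21 = 357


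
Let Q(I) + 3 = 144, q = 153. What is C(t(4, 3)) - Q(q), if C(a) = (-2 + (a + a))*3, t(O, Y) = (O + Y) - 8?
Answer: -153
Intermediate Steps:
Q(I) = 141 (Q(I) = -3 + 144 = 141)
t(O, Y) = -8 + O + Y
C(a) = -6 + 6*a (C(a) = (-2 + 2*a)*3 = -6 + 6*a)
C(t(4, 3)) - Q(q) = (-6 + 6*(-8 + 4 + 3)) - 1*141 = (-6 + 6*(-1)) - 141 = (-6 - 6) - 141 = -12 - 141 = -153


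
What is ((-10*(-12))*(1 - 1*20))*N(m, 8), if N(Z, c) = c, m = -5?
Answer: -18240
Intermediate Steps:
((-10*(-12))*(1 - 1*20))*N(m, 8) = ((-10*(-12))*(1 - 1*20))*8 = (120*(1 - 20))*8 = (120*(-19))*8 = -2280*8 = -18240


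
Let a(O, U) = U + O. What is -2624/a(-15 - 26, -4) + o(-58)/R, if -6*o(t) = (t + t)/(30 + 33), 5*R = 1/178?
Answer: 313204/945 ≈ 331.43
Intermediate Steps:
a(O, U) = O + U
R = 1/890 (R = (1/5)/178 = (1/5)*(1/178) = 1/890 ≈ 0.0011236)
o(t) = -t/189 (o(t) = -(t + t)/(6*(30 + 33)) = -2*t/(6*63) = -t/189)
-2624/a(-15 - 26, -4) + o(-58)/R = -2624/((-15 - 26) - 4) + (-1/189*(-58))/(1/890) = -2624/(-41 - 4) + (58/189)*890 = -2624/(-45) + 51620/189 = -2624*(-1/45) + 51620/189 = 2624/45 + 51620/189 = 313204/945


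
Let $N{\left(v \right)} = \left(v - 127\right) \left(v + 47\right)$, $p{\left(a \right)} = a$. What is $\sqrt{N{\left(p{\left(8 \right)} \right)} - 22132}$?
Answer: $11 i \sqrt{237} \approx 169.34 i$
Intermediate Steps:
$N{\left(v \right)} = \left(-127 + v\right) \left(47 + v\right)$
$\sqrt{N{\left(p{\left(8 \right)} \right)} - 22132} = \sqrt{\left(-5969 + 8^{2} - 640\right) - 22132} = \sqrt{\left(-5969 + 64 - 640\right) - 22132} = \sqrt{-6545 - 22132} = \sqrt{-28677} = 11 i \sqrt{237}$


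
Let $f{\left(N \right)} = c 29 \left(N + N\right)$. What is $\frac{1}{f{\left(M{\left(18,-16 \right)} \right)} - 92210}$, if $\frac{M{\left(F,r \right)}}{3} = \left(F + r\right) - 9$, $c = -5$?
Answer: $- \frac{1}{86120} \approx -1.1612 \cdot 10^{-5}$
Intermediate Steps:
$M{\left(F,r \right)} = -27 + 3 F + 3 r$ ($M{\left(F,r \right)} = 3 \left(\left(F + r\right) - 9\right) = 3 \left(-9 + F + r\right) = -27 + 3 F + 3 r$)
$f{\left(N \right)} = - 290 N$ ($f{\left(N \right)} = \left(-5\right) 29 \left(N + N\right) = - 145 \cdot 2 N = - 290 N$)
$\frac{1}{f{\left(M{\left(18,-16 \right)} \right)} - 92210} = \frac{1}{- 290 \left(-27 + 3 \cdot 18 + 3 \left(-16\right)\right) - 92210} = \frac{1}{- 290 \left(-27 + 54 - 48\right) - 92210} = \frac{1}{\left(-290\right) \left(-21\right) - 92210} = \frac{1}{6090 - 92210} = \frac{1}{-86120} = - \frac{1}{86120}$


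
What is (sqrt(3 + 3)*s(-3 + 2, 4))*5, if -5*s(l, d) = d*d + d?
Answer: -20*sqrt(6) ≈ -48.990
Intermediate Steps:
s(l, d) = -d/5 - d**2/5 (s(l, d) = -(d*d + d)/5 = -(d**2 + d)/5 = -(d + d**2)/5 = -d/5 - d**2/5)
(sqrt(3 + 3)*s(-3 + 2, 4))*5 = (sqrt(3 + 3)*(-1/5*4*(1 + 4)))*5 = (sqrt(6)*(-1/5*4*5))*5 = (sqrt(6)*(-4))*5 = -4*sqrt(6)*5 = -20*sqrt(6)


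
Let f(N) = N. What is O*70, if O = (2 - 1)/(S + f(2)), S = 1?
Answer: 70/3 ≈ 23.333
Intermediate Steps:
O = ⅓ (O = (2 - 1)/(1 + 2) = 1/3 = 1*(⅓) = ⅓ ≈ 0.33333)
O*70 = (⅓)*70 = 70/3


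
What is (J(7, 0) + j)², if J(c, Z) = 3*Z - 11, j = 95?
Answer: 7056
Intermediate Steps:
J(c, Z) = -11 + 3*Z
(J(7, 0) + j)² = ((-11 + 3*0) + 95)² = ((-11 + 0) + 95)² = (-11 + 95)² = 84² = 7056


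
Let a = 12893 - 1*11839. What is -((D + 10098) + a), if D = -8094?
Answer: -3058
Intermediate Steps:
a = 1054 (a = 12893 - 11839 = 1054)
-((D + 10098) + a) = -((-8094 + 10098) + 1054) = -(2004 + 1054) = -1*3058 = -3058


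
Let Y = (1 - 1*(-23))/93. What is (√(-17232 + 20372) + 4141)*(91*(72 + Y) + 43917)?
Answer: 6481770647/31 + 3130534*√785/31 ≈ 2.1192e+8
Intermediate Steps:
Y = 8/31 (Y = (1 + 23)*(1/93) = 24*(1/93) = 8/31 ≈ 0.25806)
(√(-17232 + 20372) + 4141)*(91*(72 + Y) + 43917) = (√(-17232 + 20372) + 4141)*(91*(72 + 8/31) + 43917) = (√3140 + 4141)*(91*(2240/31) + 43917) = (2*√785 + 4141)*(203840/31 + 43917) = (4141 + 2*√785)*(1565267/31) = 6481770647/31 + 3130534*√785/31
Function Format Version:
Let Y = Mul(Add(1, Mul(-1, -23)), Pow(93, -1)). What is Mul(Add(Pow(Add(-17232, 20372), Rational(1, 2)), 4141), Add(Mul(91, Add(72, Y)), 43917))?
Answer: Add(Rational(6481770647, 31), Mul(Rational(3130534, 31), Pow(785, Rational(1, 2)))) ≈ 2.1192e+8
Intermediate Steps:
Y = Rational(8, 31) (Y = Mul(Add(1, 23), Rational(1, 93)) = Mul(24, Rational(1, 93)) = Rational(8, 31) ≈ 0.25806)
Mul(Add(Pow(Add(-17232, 20372), Rational(1, 2)), 4141), Add(Mul(91, Add(72, Y)), 43917)) = Mul(Add(Pow(Add(-17232, 20372), Rational(1, 2)), 4141), Add(Mul(91, Add(72, Rational(8, 31))), 43917)) = Mul(Add(Pow(3140, Rational(1, 2)), 4141), Add(Mul(91, Rational(2240, 31)), 43917)) = Mul(Add(Mul(2, Pow(785, Rational(1, 2))), 4141), Add(Rational(203840, 31), 43917)) = Mul(Add(4141, Mul(2, Pow(785, Rational(1, 2)))), Rational(1565267, 31)) = Add(Rational(6481770647, 31), Mul(Rational(3130534, 31), Pow(785, Rational(1, 2))))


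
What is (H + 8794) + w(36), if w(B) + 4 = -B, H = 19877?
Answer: 28631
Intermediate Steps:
w(B) = -4 - B
(H + 8794) + w(36) = (19877 + 8794) + (-4 - 1*36) = 28671 + (-4 - 36) = 28671 - 40 = 28631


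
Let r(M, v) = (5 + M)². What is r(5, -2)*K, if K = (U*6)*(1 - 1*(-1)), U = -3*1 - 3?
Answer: -7200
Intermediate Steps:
U = -6 (U = -3 - 3 = -6)
K = -72 (K = (-6*6)*(1 - 1*(-1)) = -36*(1 + 1) = -36*2 = -72)
r(5, -2)*K = (5 + 5)²*(-72) = 10²*(-72) = 100*(-72) = -7200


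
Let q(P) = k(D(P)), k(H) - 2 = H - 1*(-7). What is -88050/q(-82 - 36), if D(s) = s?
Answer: 88050/109 ≈ 807.80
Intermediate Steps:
k(H) = 9 + H (k(H) = 2 + (H - 1*(-7)) = 2 + (H + 7) = 2 + (7 + H) = 9 + H)
q(P) = 9 + P
-88050/q(-82 - 36) = -88050/(9 + (-82 - 36)) = -88050/(9 - 118) = -88050/(-109) = -88050*(-1/109) = 88050/109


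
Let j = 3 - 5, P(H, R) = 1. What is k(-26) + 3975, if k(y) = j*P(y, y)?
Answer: 3973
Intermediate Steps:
j = -2
k(y) = -2 (k(y) = -2*1 = -2)
k(-26) + 3975 = -2 + 3975 = 3973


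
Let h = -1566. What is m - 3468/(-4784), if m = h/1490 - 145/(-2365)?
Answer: -111591989/421452460 ≈ -0.26478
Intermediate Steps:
m = -348754/352385 (m = -1566/1490 - 145/(-2365) = -1566*1/1490 - 145*(-1/2365) = -783/745 + 29/473 = -348754/352385 ≈ -0.98970)
m - 3468/(-4784) = -348754/352385 - 3468/(-4784) = -348754/352385 - 3468*(-1)/4784 = -348754/352385 - 1*(-867/1196) = -348754/352385 + 867/1196 = -111591989/421452460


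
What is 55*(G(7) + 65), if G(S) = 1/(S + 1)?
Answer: 28655/8 ≈ 3581.9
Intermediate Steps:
G(S) = 1/(1 + S)
55*(G(7) + 65) = 55*(1/(1 + 7) + 65) = 55*(1/8 + 65) = 55*(⅛ + 65) = 55*(521/8) = 28655/8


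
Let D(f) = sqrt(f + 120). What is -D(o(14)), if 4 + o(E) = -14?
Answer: -sqrt(102) ≈ -10.100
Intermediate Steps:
o(E) = -18 (o(E) = -4 - 14 = -18)
D(f) = sqrt(120 + f)
-D(o(14)) = -sqrt(120 - 18) = -sqrt(102)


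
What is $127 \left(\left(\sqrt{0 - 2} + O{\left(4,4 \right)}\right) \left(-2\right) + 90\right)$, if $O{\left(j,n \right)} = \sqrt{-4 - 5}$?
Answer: $11430 - 762 i - 254 i \sqrt{2} \approx 11430.0 - 1121.2 i$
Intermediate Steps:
$O{\left(j,n \right)} = 3 i$ ($O{\left(j,n \right)} = \sqrt{-9} = 3 i$)
$127 \left(\left(\sqrt{0 - 2} + O{\left(4,4 \right)}\right) \left(-2\right) + 90\right) = 127 \left(\left(\sqrt{0 - 2} + 3 i\right) \left(-2\right) + 90\right) = 127 \left(\left(\sqrt{-2} + 3 i\right) \left(-2\right) + 90\right) = 127 \left(\left(i \sqrt{2} + 3 i\right) \left(-2\right) + 90\right) = 127 \left(\left(3 i + i \sqrt{2}\right) \left(-2\right) + 90\right) = 127 \left(\left(- 6 i - 2 i \sqrt{2}\right) + 90\right) = 127 \left(90 - 6 i - 2 i \sqrt{2}\right) = 11430 - 762 i - 254 i \sqrt{2}$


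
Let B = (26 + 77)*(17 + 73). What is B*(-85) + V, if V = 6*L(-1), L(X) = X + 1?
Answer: -787950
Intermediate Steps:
L(X) = 1 + X
B = 9270 (B = 103*90 = 9270)
V = 0 (V = 6*(1 - 1) = 6*0 = 0)
B*(-85) + V = 9270*(-85) + 0 = -787950 + 0 = -787950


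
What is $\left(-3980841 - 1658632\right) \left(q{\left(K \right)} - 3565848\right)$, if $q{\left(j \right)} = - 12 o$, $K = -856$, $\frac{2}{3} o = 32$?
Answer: $20112751854552$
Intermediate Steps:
$o = 48$ ($o = \frac{3}{2} \cdot 32 = 48$)
$q{\left(j \right)} = -576$ ($q{\left(j \right)} = \left(-12\right) 48 = -576$)
$\left(-3980841 - 1658632\right) \left(q{\left(K \right)} - 3565848\right) = \left(-3980841 - 1658632\right) \left(-576 - 3565848\right) = \left(-5639473\right) \left(-3566424\right) = 20112751854552$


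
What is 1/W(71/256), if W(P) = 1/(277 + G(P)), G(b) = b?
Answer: 70983/256 ≈ 277.28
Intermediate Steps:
W(P) = 1/(277 + P)
1/W(71/256) = 1/(1/(277 + 71/256)) = 1/(1/(70983/256)) = 1/(256/70983) = 70983/256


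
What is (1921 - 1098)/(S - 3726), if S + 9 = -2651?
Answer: -823/6386 ≈ -0.12888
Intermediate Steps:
S = -2660 (S = -9 - 2651 = -2660)
(1921 - 1098)/(S - 3726) = (1921 - 1098)/(-2660 - 3726) = 823/(-6386) = 823*(-1/6386) = -823/6386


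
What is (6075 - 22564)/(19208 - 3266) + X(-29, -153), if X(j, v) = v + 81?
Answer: -1164313/15942 ≈ -73.034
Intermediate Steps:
X(j, v) = 81 + v
(6075 - 22564)/(19208 - 3266) + X(-29, -153) = (6075 - 22564)/(19208 - 3266) + (81 - 153) = -16489/15942 - 72 = -1164313/15942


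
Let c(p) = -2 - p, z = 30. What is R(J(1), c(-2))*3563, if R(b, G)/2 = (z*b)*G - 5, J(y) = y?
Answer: -35630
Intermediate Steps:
R(b, G) = -10 + 60*G*b (R(b, G) = 2*((30*b)*G - 5) = 2*(30*G*b - 5) = 2*(-5 + 30*G*b) = -10 + 60*G*b)
R(J(1), c(-2))*3563 = (-10 + 60*(-2 - 1*(-2))*1)*3563 = (-10 + 60*(-2 + 2)*1)*3563 = (-10 + 60*0*1)*3563 = (-10 + 0)*3563 = -10*3563 = -35630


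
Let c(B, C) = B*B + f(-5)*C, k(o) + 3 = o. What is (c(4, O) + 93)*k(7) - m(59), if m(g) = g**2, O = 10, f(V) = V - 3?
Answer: -3365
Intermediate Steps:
f(V) = -3 + V
k(o) = -3 + o
c(B, C) = B**2 - 8*C (c(B, C) = B*B + (-3 - 5)*C = B**2 - 8*C)
(c(4, O) + 93)*k(7) - m(59) = ((4**2 - 8*10) + 93)*(-3 + 7) - 1*59**2 = ((16 - 80) + 93)*4 - 1*3481 = (-64 + 93)*4 - 3481 = 29*4 - 3481 = 116 - 3481 = -3365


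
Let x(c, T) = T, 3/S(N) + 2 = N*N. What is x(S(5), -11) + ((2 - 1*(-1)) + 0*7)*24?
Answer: 61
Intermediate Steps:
S(N) = 3/(-2 + N**2) (S(N) = 3/(-2 + N*N) = 3/(-2 + N**2))
x(S(5), -11) + ((2 - 1*(-1)) + 0*7)*24 = -11 + ((2 - 1*(-1)) + 0*7)*24 = -11 + ((2 + 1) + 0)*24 = -11 + (3 + 0)*24 = -11 + 3*24 = -11 + 72 = 61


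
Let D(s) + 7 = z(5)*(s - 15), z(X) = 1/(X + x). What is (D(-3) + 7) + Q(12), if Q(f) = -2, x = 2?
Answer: -32/7 ≈ -4.5714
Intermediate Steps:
z(X) = 1/(2 + X) (z(X) = 1/(X + 2) = 1/(2 + X))
D(s) = -64/7 + s/7 (D(s) = -7 + (s - 15)/(2 + 5) = -7 + (-15 + s)/7 = -7 + (-15/7 + s/7) = -64/7 + s/7)
(D(-3) + 7) + Q(12) = ((-64/7 + (⅐)*(-3)) + 7) - 2 = ((-64/7 - 3/7) + 7) - 2 = (-67/7 + 7) - 2 = -18/7 - 2 = -32/7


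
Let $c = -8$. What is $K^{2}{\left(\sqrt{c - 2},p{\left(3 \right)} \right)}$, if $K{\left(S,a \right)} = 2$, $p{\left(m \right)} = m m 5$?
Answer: $4$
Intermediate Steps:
$p{\left(m \right)} = 5 m^{2}$ ($p{\left(m \right)} = m^{2} \cdot 5 = 5 m^{2}$)
$K^{2}{\left(\sqrt{c - 2},p{\left(3 \right)} \right)} = 2^{2} = 4$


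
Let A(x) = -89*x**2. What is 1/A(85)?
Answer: -1/643025 ≈ -1.5551e-6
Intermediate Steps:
1/A(85) = 1/(-89*85**2) = 1/(-89*7225) = 1/(-643025) = -1/643025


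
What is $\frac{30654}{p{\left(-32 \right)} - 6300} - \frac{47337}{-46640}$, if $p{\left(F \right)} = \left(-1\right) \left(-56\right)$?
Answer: $- \frac{283532583}{72805040} \approx -3.8944$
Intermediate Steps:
$p{\left(F \right)} = 56$
$\frac{30654}{p{\left(-32 \right)} - 6300} - \frac{47337}{-46640} = \frac{30654}{56 - 6300} - \frac{47337}{-46640} = \frac{30654}{56 - 6300} - - \frac{47337}{46640} = \frac{30654}{-6244} + \frac{47337}{46640} = 30654 \left(- \frac{1}{6244}\right) + \frac{47337}{46640} = - \frac{15327}{3122} + \frac{47337}{46640} = - \frac{283532583}{72805040}$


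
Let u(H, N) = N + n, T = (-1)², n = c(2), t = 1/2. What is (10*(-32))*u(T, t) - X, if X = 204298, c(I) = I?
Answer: -205098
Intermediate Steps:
t = ½ (t = 1*(½) = ½ ≈ 0.50000)
n = 2
T = 1
u(H, N) = 2 + N (u(H, N) = N + 2 = 2 + N)
(10*(-32))*u(T, t) - X = (10*(-32))*(2 + ½) - 1*204298 = -320*5/2 - 204298 = -800 - 204298 = -205098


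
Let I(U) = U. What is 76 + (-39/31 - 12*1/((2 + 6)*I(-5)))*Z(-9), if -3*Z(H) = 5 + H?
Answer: 11582/155 ≈ 74.723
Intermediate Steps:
Z(H) = -5/3 - H/3 (Z(H) = -(5 + H)/3 = -5/3 - H/3)
76 + (-39/31 - 12*1/((2 + 6)*I(-5)))*Z(-9) = 76 + (-39/31 - 12*(-1/(5*(2 + 6))))*(-5/3 - 1/3*(-9)) = 76 + (-39*1/31 - 12/((-5*8)))*(-5/3 + 3) = 76 + (-39/31 - 12/(-40))*(4/3) = 76 + (-39/31 - 12*(-1/40))*(4/3) = 76 + (-39/31 + 3/10)*(4/3) = 76 - 297/310*4/3 = 76 - 198/155 = 11582/155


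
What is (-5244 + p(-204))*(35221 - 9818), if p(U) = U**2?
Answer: 923957916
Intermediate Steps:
(-5244 + p(-204))*(35221 - 9818) = (-5244 + (-204)**2)*(35221 - 9818) = (-5244 + 41616)*25403 = 36372*25403 = 923957916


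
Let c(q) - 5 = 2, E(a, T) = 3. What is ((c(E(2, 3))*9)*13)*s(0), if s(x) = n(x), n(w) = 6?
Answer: 4914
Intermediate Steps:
s(x) = 6
c(q) = 7 (c(q) = 5 + 2 = 7)
((c(E(2, 3))*9)*13)*s(0) = ((7*9)*13)*6 = (63*13)*6 = 819*6 = 4914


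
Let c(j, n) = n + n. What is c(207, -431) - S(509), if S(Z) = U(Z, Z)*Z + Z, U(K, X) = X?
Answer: -260452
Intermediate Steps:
c(j, n) = 2*n
S(Z) = Z + Z² (S(Z) = Z*Z + Z = Z² + Z = Z + Z²)
c(207, -431) - S(509) = 2*(-431) - 509*(1 + 509) = -862 - 509*510 = -862 - 1*259590 = -862 - 259590 = -260452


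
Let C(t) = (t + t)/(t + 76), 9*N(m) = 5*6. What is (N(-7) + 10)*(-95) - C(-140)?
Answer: -30505/24 ≈ -1271.0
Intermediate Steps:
N(m) = 10/3 (N(m) = (5*6)/9 = (⅑)*30 = 10/3)
C(t) = 2*t/(76 + t) (C(t) = (2*t)/(76 + t) = 2*t/(76 + t))
(N(-7) + 10)*(-95) - C(-140) = (10/3 + 10)*(-95) - 2*(-140)/(76 - 140) = (40/3)*(-95) - 2*(-140)/(-64) = -3800/3 - 2*(-140)*(-1)/64 = -3800/3 - 1*35/8 = -3800/3 - 35/8 = -30505/24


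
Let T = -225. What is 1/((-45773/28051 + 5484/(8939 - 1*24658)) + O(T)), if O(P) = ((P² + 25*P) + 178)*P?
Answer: -440933669/4482113665405921 ≈ -9.8376e-8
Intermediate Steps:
O(P) = P*(178 + P² + 25*P) (O(P) = (178 + P² + 25*P)*P = P*(178 + P² + 25*P))
1/((-45773/28051 + 5484/(8939 - 1*24658)) + O(T)) = 1/((-45773/28051 + 5484/(8939 - 1*24658)) - 225*(178 + (-225)² + 25*(-225))) = 1/((-45773*1/28051 + 5484/(8939 - 24658)) - 225*(178 + 50625 - 5625)) = 1/((-45773/28051 + 5484/(-15719)) - 225*45178) = 1/((-45773/28051 + 5484*(-1/15719)) - 10165050) = 1/((-45773/28051 - 5484/15719) - 10165050) = 1/(-873337471/440933669 - 10165050) = 1/(-4482113665405921/440933669) = -440933669/4482113665405921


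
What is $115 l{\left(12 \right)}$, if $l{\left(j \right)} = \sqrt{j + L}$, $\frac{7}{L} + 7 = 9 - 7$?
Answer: $23 \sqrt{265} \approx 374.41$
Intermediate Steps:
$L = - \frac{7}{5}$ ($L = \frac{7}{-7 + \left(9 - 7\right)} = \frac{7}{-7 + 2} = \frac{7}{-5} = 7 \left(- \frac{1}{5}\right) = - \frac{7}{5} \approx -1.4$)
$l{\left(j \right)} = \sqrt{- \frac{7}{5} + j}$ ($l{\left(j \right)} = \sqrt{j - \frac{7}{5}} = \sqrt{- \frac{7}{5} + j}$)
$115 l{\left(12 \right)} = 115 \frac{\sqrt{-35 + 25 \cdot 12}}{5} = 115 \frac{\sqrt{-35 + 300}}{5} = 115 \frac{\sqrt{265}}{5} = 23 \sqrt{265}$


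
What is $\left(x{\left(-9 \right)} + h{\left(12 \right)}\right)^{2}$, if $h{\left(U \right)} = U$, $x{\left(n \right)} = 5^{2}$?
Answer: $1369$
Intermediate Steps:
$x{\left(n \right)} = 25$
$\left(x{\left(-9 \right)} + h{\left(12 \right)}\right)^{2} = \left(25 + 12\right)^{2} = 37^{2} = 1369$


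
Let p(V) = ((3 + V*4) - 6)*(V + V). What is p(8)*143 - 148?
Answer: 66204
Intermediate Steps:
p(V) = 2*V*(-3 + 4*V) (p(V) = ((3 + 4*V) - 6)*(2*V) = (-3 + 4*V)*(2*V) = 2*V*(-3 + 4*V))
p(8)*143 - 148 = (2*8*(-3 + 4*8))*143 - 148 = (2*8*(-3 + 32))*143 - 148 = (2*8*29)*143 - 148 = 464*143 - 148 = 66352 - 148 = 66204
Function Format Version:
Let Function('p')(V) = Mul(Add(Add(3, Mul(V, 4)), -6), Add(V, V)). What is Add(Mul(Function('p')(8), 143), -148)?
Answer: 66204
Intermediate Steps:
Function('p')(V) = Mul(2, V, Add(-3, Mul(4, V))) (Function('p')(V) = Mul(Add(Add(3, Mul(4, V)), -6), Mul(2, V)) = Mul(Add(-3, Mul(4, V)), Mul(2, V)) = Mul(2, V, Add(-3, Mul(4, V))))
Add(Mul(Function('p')(8), 143), -148) = Add(Mul(Mul(2, 8, Add(-3, Mul(4, 8))), 143), -148) = Add(Mul(Mul(2, 8, Add(-3, 32)), 143), -148) = Add(Mul(Mul(2, 8, 29), 143), -148) = Add(Mul(464, 143), -148) = Add(66352, -148) = 66204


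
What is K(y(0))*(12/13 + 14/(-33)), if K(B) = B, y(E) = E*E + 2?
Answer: 428/429 ≈ 0.99767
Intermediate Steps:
y(E) = 2 + E**2 (y(E) = E**2 + 2 = 2 + E**2)
K(y(0))*(12/13 + 14/(-33)) = (2 + 0**2)*(12/13 + 14/(-33)) = (2 + 0)*(12*(1/13) + 14*(-1/33)) = 2*(12/13 - 14/33) = 2*(214/429) = 428/429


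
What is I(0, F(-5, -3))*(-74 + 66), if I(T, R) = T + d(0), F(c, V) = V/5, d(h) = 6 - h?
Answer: -48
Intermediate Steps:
F(c, V) = V/5 (F(c, V) = V*(1/5) = V/5)
I(T, R) = 6 + T (I(T, R) = T + (6 - 1*0) = T + (6 + 0) = T + 6 = 6 + T)
I(0, F(-5, -3))*(-74 + 66) = (6 + 0)*(-74 + 66) = 6*(-8) = -48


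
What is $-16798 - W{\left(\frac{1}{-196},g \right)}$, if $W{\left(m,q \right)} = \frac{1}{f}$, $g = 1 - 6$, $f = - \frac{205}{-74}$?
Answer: $- \frac{3443664}{205} \approx -16798.0$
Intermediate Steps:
$f = \frac{205}{74}$ ($f = \left(-205\right) \left(- \frac{1}{74}\right) = \frac{205}{74} \approx 2.7703$)
$g = -5$ ($g = 1 - 6 = -5$)
$W{\left(m,q \right)} = \frac{74}{205}$ ($W{\left(m,q \right)} = \frac{1}{\frac{205}{74}} = \frac{74}{205}$)
$-16798 - W{\left(\frac{1}{-196},g \right)} = -16798 - \frac{74}{205} = - \frac{3443664}{205}$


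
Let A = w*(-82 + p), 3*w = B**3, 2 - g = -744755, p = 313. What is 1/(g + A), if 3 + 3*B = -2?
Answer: 27/20098814 ≈ 1.3434e-6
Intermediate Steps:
B = -5/3 (B = -1 + (1/3)*(-2) = -1 - 2/3 = -5/3 ≈ -1.6667)
g = 744757 (g = 2 - 1*(-744755) = 2 + 744755 = 744757)
w = -125/81 (w = (-5/3)**3/3 = (1/3)*(-125/27) = -125/81 ≈ -1.5432)
A = -9625/27 (A = -125*(-82 + 313)/81 = -125/81*231 = -9625/27 ≈ -356.48)
1/(g + A) = 1/(744757 - 9625/27) = 1/(20098814/27) = 27/20098814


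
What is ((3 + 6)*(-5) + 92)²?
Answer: 2209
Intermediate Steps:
((3 + 6)*(-5) + 92)² = (9*(-5) + 92)² = (-45 + 92)² = 47² = 2209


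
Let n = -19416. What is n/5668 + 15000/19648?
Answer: -9264549/3480152 ≈ -2.6621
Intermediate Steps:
n/5668 + 15000/19648 = -19416/5668 + 15000/19648 = -19416*1/5668 + 15000*(1/19648) = -4854/1417 + 1875/2456 = -9264549/3480152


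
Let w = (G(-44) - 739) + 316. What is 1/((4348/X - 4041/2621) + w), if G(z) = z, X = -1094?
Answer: -1433687/677440310 ≈ -0.0021163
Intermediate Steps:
w = -467 (w = (-44 - 739) + 316 = -783 + 316 = -467)
1/((4348/X - 4041/2621) + w) = 1/((4348/(-1094) - 4041/2621) - 467) = 1/((4348*(-1/1094) - 4041*1/2621) - 467) = 1/((-2174/547 - 4041/2621) - 467) = 1/(-7908481/1433687 - 467) = 1/(-677440310/1433687) = -1433687/677440310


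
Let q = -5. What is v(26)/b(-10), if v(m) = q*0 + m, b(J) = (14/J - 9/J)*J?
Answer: 26/5 ≈ 5.2000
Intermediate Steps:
b(J) = 5 (b(J) = (5/J)*J = 5)
v(m) = m (v(m) = -5*0 + m = 0 + m = m)
v(26)/b(-10) = 26/5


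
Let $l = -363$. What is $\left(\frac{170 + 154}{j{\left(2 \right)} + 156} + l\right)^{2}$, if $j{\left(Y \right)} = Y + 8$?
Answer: $\frac{898021089}{6889} \approx 1.3036 \cdot 10^{5}$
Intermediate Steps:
$j{\left(Y \right)} = 8 + Y$
$\left(\frac{170 + 154}{j{\left(2 \right)} + 156} + l\right)^{2} = \left(\frac{170 + 154}{\left(8 + 2\right) + 156} - 363\right)^{2} = \left(\frac{324}{10 + 156} - 363\right)^{2} = \left(\frac{324}{166} - 363\right)^{2} = \left(324 \cdot \frac{1}{166} - 363\right)^{2} = \left(\frac{162}{83} - 363\right)^{2} = \left(- \frac{29967}{83}\right)^{2} = \frac{898021089}{6889}$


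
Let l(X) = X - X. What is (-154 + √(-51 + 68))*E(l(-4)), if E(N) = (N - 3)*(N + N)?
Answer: 0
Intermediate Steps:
l(X) = 0
E(N) = 2*N*(-3 + N) (E(N) = (-3 + N)*(2*N) = 2*N*(-3 + N))
(-154 + √(-51 + 68))*E(l(-4)) = (-154 + √(-51 + 68))*(2*0*(-3 + 0)) = (-154 + √17)*(2*0*(-3)) = (-154 + √17)*0 = 0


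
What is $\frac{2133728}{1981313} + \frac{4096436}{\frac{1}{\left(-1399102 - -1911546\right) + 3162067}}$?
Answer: $\frac{29823514102812704876}{1981313} \approx 1.5052 \cdot 10^{13}$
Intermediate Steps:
$\frac{2133728}{1981313} + \frac{4096436}{\frac{1}{\left(-1399102 - -1911546\right) + 3162067}} = 2133728 \cdot \frac{1}{1981313} + \frac{4096436}{\frac{1}{\left(-1399102 + 1911546\right) + 3162067}} = \frac{2133728}{1981313} + \frac{4096436}{\frac{1}{512444 + 3162067}} = \frac{2133728}{1981313} + \frac{4096436}{\frac{1}{3674511}} = \frac{2133728}{1981313} + 4096436 \frac{1}{\frac{1}{3674511}} = \frac{2133728}{1981313} + 4096436 \cdot 3674511 = \frac{2133728}{1981313} + 15052399142796 = \frac{29823514102812704876}{1981313}$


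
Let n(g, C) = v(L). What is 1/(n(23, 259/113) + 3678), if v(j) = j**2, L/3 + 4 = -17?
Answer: 1/7647 ≈ 0.00013077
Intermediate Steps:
L = -63 (L = -12 + 3*(-17) = -12 - 51 = -63)
n(g, C) = 3969 (n(g, C) = (-63)**2 = 3969)
1/(n(23, 259/113) + 3678) = 1/(3969 + 3678) = 1/7647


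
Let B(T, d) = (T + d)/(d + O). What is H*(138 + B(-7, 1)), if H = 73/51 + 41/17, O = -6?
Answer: 45472/85 ≈ 534.96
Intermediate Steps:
H = 196/51 (H = 73*(1/51) + 41*(1/17) = 73/51 + 41/17 = 196/51 ≈ 3.8431)
B(T, d) = (T + d)/(-6 + d) (B(T, d) = (T + d)/(d - 6) = (T + d)/(-6 + d))
H*(138 + B(-7, 1)) = 196*(138 + (-7 + 1)/(-6 + 1))/51 = 196*(138 - 6/(-5))/51 = 196*(138 - 1/5*(-6))/51 = 196*(138 + 6/5)/51 = (196/51)*(696/5) = 45472/85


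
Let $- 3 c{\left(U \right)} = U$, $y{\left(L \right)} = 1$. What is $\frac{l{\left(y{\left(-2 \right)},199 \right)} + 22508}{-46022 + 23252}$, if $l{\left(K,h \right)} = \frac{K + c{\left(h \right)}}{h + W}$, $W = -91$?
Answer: $- \frac{1823099}{1844370} \approx -0.98847$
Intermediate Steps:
$c{\left(U \right)} = - \frac{U}{3}$
$l{\left(K,h \right)} = \frac{K - \frac{h}{3}}{-91 + h}$ ($l{\left(K,h \right)} = \frac{K - \frac{h}{3}}{h - 91} = \frac{K - \frac{h}{3}}{-91 + h}$)
$\frac{l{\left(y{\left(-2 \right)},199 \right)} + 22508}{-46022 + 23252} = \frac{\frac{1 - \frac{199}{3}}{-91 + 199} + 22508}{-46022 + 23252} = \frac{\frac{1 - \frac{199}{3}}{108} + 22508}{-22770} = \left(\frac{1}{108} \left(- \frac{196}{3}\right) + 22508\right) \left(- \frac{1}{22770}\right) = \left(- \frac{49}{81} + 22508\right) \left(- \frac{1}{22770}\right) = \frac{1823099}{81} \left(- \frac{1}{22770}\right) = - \frac{1823099}{1844370}$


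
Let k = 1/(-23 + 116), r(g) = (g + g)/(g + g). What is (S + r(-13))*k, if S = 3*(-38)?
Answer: -113/93 ≈ -1.2151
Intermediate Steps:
r(g) = 1 (r(g) = (2*g)/((2*g)) = (2*g)*(1/(2*g)) = 1)
S = -114
k = 1/93 ≈ 0.010753
(S + r(-13))*k = (-114 + 1)*(1/93) = -113*1/93 = -113/93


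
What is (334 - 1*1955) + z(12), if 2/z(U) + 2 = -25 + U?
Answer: -24317/15 ≈ -1621.1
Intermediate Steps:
z(U) = 2/(-27 + U) (z(U) = 2/(-2 + (-25 + U)) = 2/(-27 + U))
(334 - 1*1955) + z(12) = (334 - 1*1955) + 2/(-27 + 12) = (334 - 1955) + 2/(-15) = -1621 + 2*(-1/15) = -1621 - 2/15 = -24317/15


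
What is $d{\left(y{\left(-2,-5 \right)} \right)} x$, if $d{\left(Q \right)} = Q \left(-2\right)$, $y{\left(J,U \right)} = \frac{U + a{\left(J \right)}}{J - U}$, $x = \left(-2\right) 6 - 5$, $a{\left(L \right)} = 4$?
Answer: $- \frac{34}{3} \approx -11.333$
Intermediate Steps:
$x = -17$ ($x = -12 - 5 = -17$)
$y{\left(J,U \right)} = \frac{4 + U}{J - U}$ ($y{\left(J,U \right)} = \frac{U + 4}{J - U} = \frac{4 + U}{J - U}$)
$d{\left(Q \right)} = - 2 Q$
$d{\left(y{\left(-2,-5 \right)} \right)} x = - 2 \frac{4 - 5}{-2 - -5} \left(-17\right) = - 2 \frac{1}{-2 + 5} \left(-1\right) \left(-17\right) = - 2 \cdot \frac{1}{3} \left(-1\right) \left(-17\right) = \left(-2\right) \left(- \frac{1}{3}\right) \left(-17\right) = \frac{2}{3} \left(-17\right) = - \frac{34}{3}$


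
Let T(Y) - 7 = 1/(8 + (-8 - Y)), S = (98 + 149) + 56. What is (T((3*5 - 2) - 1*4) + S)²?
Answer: 7778521/81 ≈ 96031.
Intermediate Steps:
S = 303 (S = 247 + 56 = 303)
T(Y) = 7 - 1/Y (T(Y) = 7 + 1/(8 + (-8 - Y)) = 7 + 1/(-Y) = 7 - 1/Y)
(T((3*5 - 2) - 1*4) + S)² = ((7 - 1/((3*5 - 2) - 1*4)) + 303)² = ((7 - 1/((15 - 2) - 4)) + 303)² = ((7 - 1/(13 - 4)) + 303)² = ((7 - 1/9) + 303)² = ((7 - 1*⅑) + 303)² = ((7 - ⅑) + 303)² = (62/9 + 303)² = (2789/9)² = 7778521/81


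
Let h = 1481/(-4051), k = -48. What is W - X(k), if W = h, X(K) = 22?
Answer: -90603/4051 ≈ -22.366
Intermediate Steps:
h = -1481/4051 (h = 1481*(-1/4051) = -1481/4051 ≈ -0.36559)
W = -1481/4051 ≈ -0.36559
W - X(k) = -1481/4051 - 1*22 = -1481/4051 - 22 = -90603/4051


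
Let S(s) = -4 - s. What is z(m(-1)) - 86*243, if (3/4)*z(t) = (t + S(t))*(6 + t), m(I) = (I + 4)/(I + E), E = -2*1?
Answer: -62774/3 ≈ -20925.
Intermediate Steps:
E = -2
m(I) = (4 + I)/(-2 + I) (m(I) = (I + 4)/(I - 2) = (4 + I)/(-2 + I))
z(t) = -32 - 16*t/3 (z(t) = 4*((t + (-4 - t))*(6 + t))/3 = 4*(-4*(6 + t))/3 = 4*(-24 - 4*t)/3 = -32 - 16*t/3)
z(m(-1)) - 86*243 = (-32 - 16*(4 - 1)/(3*(-2 - 1))) - 86*243 = (-32 - 16*3/(3*(-3))) - 20898 = (-32 - (-16)*3/9) - 20898 = (-32 - 16/3*(-1)) - 20898 = (-32 + 16/3) - 20898 = -80/3 - 20898 = -62774/3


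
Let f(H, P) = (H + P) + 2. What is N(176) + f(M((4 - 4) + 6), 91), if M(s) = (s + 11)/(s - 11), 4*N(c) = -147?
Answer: 1057/20 ≈ 52.850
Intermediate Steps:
N(c) = -147/4 (N(c) = (¼)*(-147) = -147/4)
M(s) = (11 + s)/(-11 + s)
f(H, P) = 2 + H + P
N(176) + f(M((4 - 4) + 6), 91) = -147/4 + (2 + (11 + ((4 - 4) + 6))/(-11 + ((4 - 4) + 6)) + 91) = -147/4 + (2 + (11 + (0 + 6))/(-11 + (0 + 6)) + 91) = -147/4 + (2 + (11 + 6)/(-11 + 6) + 91) = -147/4 + (2 + 17/(-5) + 91) = -147/4 + (2 - ⅕*17 + 91) = -147/4 + (2 - 17/5 + 91) = -147/4 + 448/5 = 1057/20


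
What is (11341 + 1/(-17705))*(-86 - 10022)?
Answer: -2029609619632/17705 ≈ -1.1463e+8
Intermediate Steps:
(11341 + 1/(-17705))*(-86 - 10022) = (11341 - 1/17705)*(-10108) = (200792404/17705)*(-10108) = -2029609619632/17705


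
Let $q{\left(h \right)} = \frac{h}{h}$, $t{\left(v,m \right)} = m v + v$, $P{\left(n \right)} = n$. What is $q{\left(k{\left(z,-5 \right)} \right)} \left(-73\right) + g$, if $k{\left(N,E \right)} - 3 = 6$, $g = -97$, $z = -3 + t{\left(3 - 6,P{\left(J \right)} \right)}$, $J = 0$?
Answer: $-170$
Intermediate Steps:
$t{\left(v,m \right)} = v + m v$
$z = -6$ ($z = -3 + \left(3 - 6\right) \left(1 + 0\right) = -3 + \left(3 - 6\right) 1 = -3 - 3 = -6$)
$k{\left(N,E \right)} = 9$ ($k{\left(N,E \right)} = 3 + 6 = 9$)
$q{\left(h \right)} = 1$
$q{\left(k{\left(z,-5 \right)} \right)} \left(-73\right) + g = 1 \left(-73\right) - 97 = -73 - 97 = -170$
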